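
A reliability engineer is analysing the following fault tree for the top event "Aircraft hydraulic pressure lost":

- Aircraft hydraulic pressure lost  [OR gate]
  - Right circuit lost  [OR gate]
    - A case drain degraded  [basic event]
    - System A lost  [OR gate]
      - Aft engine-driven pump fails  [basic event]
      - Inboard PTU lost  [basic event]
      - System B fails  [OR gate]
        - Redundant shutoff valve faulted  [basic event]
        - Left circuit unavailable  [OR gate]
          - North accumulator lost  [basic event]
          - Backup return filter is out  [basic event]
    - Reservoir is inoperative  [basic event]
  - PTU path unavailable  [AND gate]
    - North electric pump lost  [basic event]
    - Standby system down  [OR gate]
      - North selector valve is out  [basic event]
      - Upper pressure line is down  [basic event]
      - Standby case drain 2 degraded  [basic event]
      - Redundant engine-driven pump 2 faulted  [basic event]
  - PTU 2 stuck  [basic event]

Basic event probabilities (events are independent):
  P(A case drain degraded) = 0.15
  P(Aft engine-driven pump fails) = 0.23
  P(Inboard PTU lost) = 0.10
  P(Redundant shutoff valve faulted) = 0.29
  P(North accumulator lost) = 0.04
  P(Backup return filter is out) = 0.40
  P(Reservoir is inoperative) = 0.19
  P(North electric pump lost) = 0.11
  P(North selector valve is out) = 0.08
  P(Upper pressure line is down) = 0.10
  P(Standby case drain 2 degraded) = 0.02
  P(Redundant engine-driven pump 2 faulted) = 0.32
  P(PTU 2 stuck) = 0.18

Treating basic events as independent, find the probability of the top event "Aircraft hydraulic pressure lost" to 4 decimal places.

0.8479

P(Left circuit unavailable) [OR] = 1 − (1−0.04) × (1−0.40) = 0.424000
P(System B fails) [OR] = 1 − (1−0.29) × (1−0.424000) = 0.591040
P(System A lost) [OR] = 1 − (1−0.23) × (1−0.10) × (1−0.591040) = 0.716591
P(Right circuit lost) [OR] = 1 − (1−0.15) × (1−0.716591) × (1−0.19) = 0.804873
P(Standby system down) [OR] = 1 − (1−0.08) × (1−0.10) × (1−0.02) × (1−0.32) = 0.448221
P(PTU path unavailable) [AND] = 0.11 × 0.448221 = 0.049304
P(Aircraft hydraulic pressure lost) [OR] = 1 − (1−0.804873) × (1−0.049304) × (1−0.18) = 0.847885
Rounded to 4 decimal places: P(Aircraft hydraulic pressure lost) ≈ 0.8479.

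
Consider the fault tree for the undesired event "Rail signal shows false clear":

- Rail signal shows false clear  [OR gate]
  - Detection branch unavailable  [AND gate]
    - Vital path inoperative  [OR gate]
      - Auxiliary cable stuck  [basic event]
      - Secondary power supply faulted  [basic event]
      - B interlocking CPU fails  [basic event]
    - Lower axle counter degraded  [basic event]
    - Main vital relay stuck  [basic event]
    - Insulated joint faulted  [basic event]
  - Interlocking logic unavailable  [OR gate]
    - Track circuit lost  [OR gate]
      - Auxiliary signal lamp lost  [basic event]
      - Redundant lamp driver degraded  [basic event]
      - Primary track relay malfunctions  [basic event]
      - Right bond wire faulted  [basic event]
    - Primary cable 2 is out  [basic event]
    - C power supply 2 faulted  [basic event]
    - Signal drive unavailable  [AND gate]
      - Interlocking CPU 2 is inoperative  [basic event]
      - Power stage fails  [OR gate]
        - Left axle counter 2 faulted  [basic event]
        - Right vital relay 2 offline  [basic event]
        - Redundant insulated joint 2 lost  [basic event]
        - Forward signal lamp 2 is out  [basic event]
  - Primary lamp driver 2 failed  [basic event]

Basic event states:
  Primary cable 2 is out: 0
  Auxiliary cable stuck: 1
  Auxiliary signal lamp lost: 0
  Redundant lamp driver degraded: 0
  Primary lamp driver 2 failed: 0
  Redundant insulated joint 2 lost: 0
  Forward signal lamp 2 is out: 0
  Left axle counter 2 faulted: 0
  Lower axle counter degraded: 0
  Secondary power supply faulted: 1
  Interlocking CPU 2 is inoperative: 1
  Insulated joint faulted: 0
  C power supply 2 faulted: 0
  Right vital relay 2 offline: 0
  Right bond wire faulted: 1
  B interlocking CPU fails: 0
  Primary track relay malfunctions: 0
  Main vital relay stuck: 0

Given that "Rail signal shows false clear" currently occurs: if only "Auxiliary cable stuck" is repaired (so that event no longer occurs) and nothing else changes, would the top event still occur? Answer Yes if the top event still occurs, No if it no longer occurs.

Yes

Counterfactual: set "Auxiliary cable stuck" to not occurred.
Vital path inoperative [OR]: Auxiliary cable stuck=not, Secondary power supply faulted=occurs, B interlocking CPU fails=not → at least one input occurs → occurs.
Detection branch unavailable [AND]: Vital path inoperative=occurs, Lower axle counter degraded=not, Main vital relay stuck=not, Insulated joint faulted=not → not all inputs occur → does not occur.
Track circuit lost [OR]: Auxiliary signal lamp lost=not, Redundant lamp driver degraded=not, Primary track relay malfunctions=not, Right bond wire faulted=occurs → at least one input occurs → occurs.
Power stage fails [OR]: Left axle counter 2 faulted=not, Right vital relay 2 offline=not, Redundant insulated joint 2 lost=not, Forward signal lamp 2 is out=not → no input occurs → does not occur.
Signal drive unavailable [AND]: Interlocking CPU 2 is inoperative=occurs, Power stage fails=not → not all inputs occur → does not occur.
Interlocking logic unavailable [OR]: Track circuit lost=occurs, Primary cable 2 is out=not, C power supply 2 faulted=not, Signal drive unavailable=not → at least one input occurs → occurs.
Rail signal shows false clear [OR]: Detection branch unavailable=not, Interlocking logic unavailable=occurs, Primary lamp driver 2 failed=not → at least one input occurs → occurs.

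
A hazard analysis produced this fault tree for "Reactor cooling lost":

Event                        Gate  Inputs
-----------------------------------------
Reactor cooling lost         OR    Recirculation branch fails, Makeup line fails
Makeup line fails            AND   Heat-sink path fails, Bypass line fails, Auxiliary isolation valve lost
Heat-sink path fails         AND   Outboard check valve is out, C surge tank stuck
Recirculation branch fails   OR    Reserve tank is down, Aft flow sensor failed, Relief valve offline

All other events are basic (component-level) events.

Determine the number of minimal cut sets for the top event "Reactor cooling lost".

Recirculation branch fails [OR]: union of children's cut sets → 3 cut set(s).
Heat-sink path fails [AND]: one cut set from each child combined → 1 × 1 = 1 cut set(s).
Makeup line fails [AND]: one cut set from each child combined → 1 × 1 × 1 = 1 cut set(s).
Reactor cooling lost [OR]: union of children's cut sets → 4 cut set(s).
Minimal cut sets: {Reserve tank is down}; {Aft flow sensor failed}; {Relief valve offline}; {Auxiliary isolation valve lost, Bypass line fails, C surge tank stuck, Outboard check valve is out}.

4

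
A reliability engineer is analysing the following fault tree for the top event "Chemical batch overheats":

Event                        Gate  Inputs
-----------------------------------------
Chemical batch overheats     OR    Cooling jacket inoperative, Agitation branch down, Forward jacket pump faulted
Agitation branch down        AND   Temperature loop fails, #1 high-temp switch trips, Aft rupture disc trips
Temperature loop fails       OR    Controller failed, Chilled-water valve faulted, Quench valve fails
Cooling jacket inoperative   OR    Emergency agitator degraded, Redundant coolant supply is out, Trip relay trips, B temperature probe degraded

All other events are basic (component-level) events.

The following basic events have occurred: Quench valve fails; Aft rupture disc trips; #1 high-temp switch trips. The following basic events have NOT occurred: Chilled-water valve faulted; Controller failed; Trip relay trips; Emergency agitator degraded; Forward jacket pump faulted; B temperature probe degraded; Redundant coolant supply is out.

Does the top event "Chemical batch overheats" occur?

Cooling jacket inoperative [OR]: Emergency agitator degraded=not, Redundant coolant supply is out=not, Trip relay trips=not, B temperature probe degraded=not → no input occurs → does not occur.
Temperature loop fails [OR]: Controller failed=not, Chilled-water valve faulted=not, Quench valve fails=occurs → at least one input occurs → occurs.
Agitation branch down [AND]: Temperature loop fails=occurs, #1 high-temp switch trips=occurs, Aft rupture disc trips=occurs → all inputs occur → occurs.
Chemical batch overheats [OR]: Cooling jacket inoperative=not, Agitation branch down=occurs, Forward jacket pump faulted=not → at least one input occurs → occurs.

Yes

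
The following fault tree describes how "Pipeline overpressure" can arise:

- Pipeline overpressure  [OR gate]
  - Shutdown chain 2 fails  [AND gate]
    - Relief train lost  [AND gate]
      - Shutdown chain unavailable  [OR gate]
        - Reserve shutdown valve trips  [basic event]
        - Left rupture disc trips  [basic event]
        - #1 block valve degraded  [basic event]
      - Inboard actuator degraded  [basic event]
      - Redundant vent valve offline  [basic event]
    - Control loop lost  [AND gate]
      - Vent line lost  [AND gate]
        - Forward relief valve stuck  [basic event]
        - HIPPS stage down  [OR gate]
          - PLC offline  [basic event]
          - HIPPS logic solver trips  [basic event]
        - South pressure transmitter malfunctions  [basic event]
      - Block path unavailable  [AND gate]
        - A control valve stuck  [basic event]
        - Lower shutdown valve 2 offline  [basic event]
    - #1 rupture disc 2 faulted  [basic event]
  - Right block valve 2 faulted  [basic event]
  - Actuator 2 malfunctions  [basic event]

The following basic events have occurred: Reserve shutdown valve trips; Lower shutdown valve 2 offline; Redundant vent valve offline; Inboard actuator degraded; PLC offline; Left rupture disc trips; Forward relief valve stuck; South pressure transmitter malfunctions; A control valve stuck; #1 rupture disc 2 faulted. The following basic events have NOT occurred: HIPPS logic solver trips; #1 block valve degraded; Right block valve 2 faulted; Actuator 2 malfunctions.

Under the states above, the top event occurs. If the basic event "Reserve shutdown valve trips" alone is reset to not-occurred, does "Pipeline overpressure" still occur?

Counterfactual: set "Reserve shutdown valve trips" to not occurred.
Shutdown chain unavailable [OR]: Reserve shutdown valve trips=not, Left rupture disc trips=occurs, #1 block valve degraded=not → at least one input occurs → occurs.
Relief train lost [AND]: Shutdown chain unavailable=occurs, Inboard actuator degraded=occurs, Redundant vent valve offline=occurs → all inputs occur → occurs.
HIPPS stage down [OR]: PLC offline=occurs, HIPPS logic solver trips=not → at least one input occurs → occurs.
Vent line lost [AND]: Forward relief valve stuck=occurs, HIPPS stage down=occurs, South pressure transmitter malfunctions=occurs → all inputs occur → occurs.
Block path unavailable [AND]: A control valve stuck=occurs, Lower shutdown valve 2 offline=occurs → all inputs occur → occurs.
Control loop lost [AND]: Vent line lost=occurs, Block path unavailable=occurs → all inputs occur → occurs.
Shutdown chain 2 fails [AND]: Relief train lost=occurs, Control loop lost=occurs, #1 rupture disc 2 faulted=occurs → all inputs occur → occurs.
Pipeline overpressure [OR]: Shutdown chain 2 fails=occurs, Right block valve 2 faulted=not, Actuator 2 malfunctions=not → at least one input occurs → occurs.

Yes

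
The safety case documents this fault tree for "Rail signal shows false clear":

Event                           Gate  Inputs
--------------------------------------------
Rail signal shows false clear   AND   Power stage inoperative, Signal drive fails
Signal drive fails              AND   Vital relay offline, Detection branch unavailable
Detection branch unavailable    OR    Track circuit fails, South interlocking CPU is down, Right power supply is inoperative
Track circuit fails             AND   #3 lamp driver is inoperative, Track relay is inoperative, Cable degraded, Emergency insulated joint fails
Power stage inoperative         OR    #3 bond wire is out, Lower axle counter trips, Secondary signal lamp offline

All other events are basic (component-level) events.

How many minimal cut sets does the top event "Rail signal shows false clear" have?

Power stage inoperative [OR]: union of children's cut sets → 3 cut set(s).
Track circuit fails [AND]: one cut set from each child combined → 1 × 1 × 1 × 1 = 1 cut set(s).
Detection branch unavailable [OR]: union of children's cut sets → 3 cut set(s).
Signal drive fails [AND]: one cut set from each child combined → 1 × 3 = 3 cut set(s).
Rail signal shows false clear [AND]: one cut set from each child combined → 3 × 3 = 9 cut set(s).
Minimal cut sets: {#3 bond wire is out, #3 lamp driver is inoperative, Cable degraded, Emergency insulated joint fails, Track relay is inoperative, Vital relay offline}; {#3 bond wire is out, South interlocking CPU is down, Vital relay offline}; {#3 bond wire is out, Right power supply is inoperative, Vital relay offline}; {#3 lamp driver is inoperative, Cable degraded, Emergency insulated joint fails, Lower axle counter trips, Track relay is inoperative, Vital relay offline}; {Lower axle counter trips, South interlocking CPU is down, Vital relay offline}; {Lower axle counter trips, Right power supply is inoperative, Vital relay offline}; {#3 lamp driver is inoperative, Cable degraded, Emergency insulated joint fails, Secondary signal lamp offline, Track relay is inoperative, Vital relay offline}; {Secondary signal lamp offline, South interlocking CPU is down, Vital relay offline}; {Right power supply is inoperative, Secondary signal lamp offline, Vital relay offline}.

9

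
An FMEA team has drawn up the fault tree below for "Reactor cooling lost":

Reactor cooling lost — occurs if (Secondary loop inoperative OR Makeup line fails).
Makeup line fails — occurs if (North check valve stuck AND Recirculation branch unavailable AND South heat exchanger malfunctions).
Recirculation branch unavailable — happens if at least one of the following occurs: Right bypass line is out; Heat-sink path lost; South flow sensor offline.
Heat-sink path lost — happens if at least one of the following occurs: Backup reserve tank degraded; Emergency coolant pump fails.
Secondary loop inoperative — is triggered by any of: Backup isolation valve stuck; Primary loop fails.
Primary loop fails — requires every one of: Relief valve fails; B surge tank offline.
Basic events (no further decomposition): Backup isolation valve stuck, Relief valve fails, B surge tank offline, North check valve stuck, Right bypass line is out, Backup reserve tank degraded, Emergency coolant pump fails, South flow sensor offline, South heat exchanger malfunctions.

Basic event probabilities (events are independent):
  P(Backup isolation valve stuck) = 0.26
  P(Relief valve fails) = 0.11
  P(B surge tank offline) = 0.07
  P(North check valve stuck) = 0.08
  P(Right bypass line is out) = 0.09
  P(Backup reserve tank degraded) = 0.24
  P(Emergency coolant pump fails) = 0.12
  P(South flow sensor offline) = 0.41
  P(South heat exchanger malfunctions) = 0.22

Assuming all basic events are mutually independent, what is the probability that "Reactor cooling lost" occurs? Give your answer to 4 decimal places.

P(Primary loop fails) [AND] = 0.11 × 0.07 = 0.007700
P(Secondary loop inoperative) [OR] = 1 − (1−0.26) × (1−0.007700) = 0.265698
P(Heat-sink path lost) [OR] = 1 − (1−0.24) × (1−0.12) = 0.331200
P(Recirculation branch unavailable) [OR] = 1 − (1−0.09) × (1−0.331200) × (1−0.41) = 0.640921
P(Makeup line fails) [AND] = 0.08 × 0.640921 × 0.22 = 0.011280
P(Reactor cooling lost) [OR] = 1 − (1−0.265698) × (1−0.011280) = 0.273981
Rounded to 4 decimal places: P(Reactor cooling lost) ≈ 0.2740.

0.2740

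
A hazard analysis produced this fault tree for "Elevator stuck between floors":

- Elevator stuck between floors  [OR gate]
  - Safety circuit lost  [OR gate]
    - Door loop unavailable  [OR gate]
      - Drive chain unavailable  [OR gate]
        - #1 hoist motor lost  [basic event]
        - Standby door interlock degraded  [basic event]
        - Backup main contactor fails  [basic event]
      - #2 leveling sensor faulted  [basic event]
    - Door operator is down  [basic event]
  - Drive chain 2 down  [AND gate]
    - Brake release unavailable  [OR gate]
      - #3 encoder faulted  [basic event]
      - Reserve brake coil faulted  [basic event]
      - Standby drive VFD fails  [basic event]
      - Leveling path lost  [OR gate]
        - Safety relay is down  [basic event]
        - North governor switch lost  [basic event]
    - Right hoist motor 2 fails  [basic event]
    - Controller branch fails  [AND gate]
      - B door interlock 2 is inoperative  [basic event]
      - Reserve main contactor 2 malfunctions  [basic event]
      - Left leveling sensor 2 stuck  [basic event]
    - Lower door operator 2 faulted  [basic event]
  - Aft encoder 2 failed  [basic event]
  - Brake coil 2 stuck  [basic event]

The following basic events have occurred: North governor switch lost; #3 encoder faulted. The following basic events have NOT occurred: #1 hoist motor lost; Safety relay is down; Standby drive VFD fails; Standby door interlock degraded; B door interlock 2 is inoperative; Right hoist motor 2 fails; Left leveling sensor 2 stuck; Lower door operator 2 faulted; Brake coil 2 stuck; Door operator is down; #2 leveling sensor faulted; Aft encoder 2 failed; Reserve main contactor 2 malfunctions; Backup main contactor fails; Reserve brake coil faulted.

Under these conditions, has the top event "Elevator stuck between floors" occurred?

Drive chain unavailable [OR]: #1 hoist motor lost=not, Standby door interlock degraded=not, Backup main contactor fails=not → no input occurs → does not occur.
Door loop unavailable [OR]: Drive chain unavailable=not, #2 leveling sensor faulted=not → no input occurs → does not occur.
Safety circuit lost [OR]: Door loop unavailable=not, Door operator is down=not → no input occurs → does not occur.
Leveling path lost [OR]: Safety relay is down=not, North governor switch lost=occurs → at least one input occurs → occurs.
Brake release unavailable [OR]: #3 encoder faulted=occurs, Reserve brake coil faulted=not, Standby drive VFD fails=not, Leveling path lost=occurs → at least one input occurs → occurs.
Controller branch fails [AND]: B door interlock 2 is inoperative=not, Reserve main contactor 2 malfunctions=not, Left leveling sensor 2 stuck=not → not all inputs occur → does not occur.
Drive chain 2 down [AND]: Brake release unavailable=occurs, Right hoist motor 2 fails=not, Controller branch fails=not, Lower door operator 2 faulted=not → not all inputs occur → does not occur.
Elevator stuck between floors [OR]: Safety circuit lost=not, Drive chain 2 down=not, Aft encoder 2 failed=not, Brake coil 2 stuck=not → no input occurs → does not occur.

No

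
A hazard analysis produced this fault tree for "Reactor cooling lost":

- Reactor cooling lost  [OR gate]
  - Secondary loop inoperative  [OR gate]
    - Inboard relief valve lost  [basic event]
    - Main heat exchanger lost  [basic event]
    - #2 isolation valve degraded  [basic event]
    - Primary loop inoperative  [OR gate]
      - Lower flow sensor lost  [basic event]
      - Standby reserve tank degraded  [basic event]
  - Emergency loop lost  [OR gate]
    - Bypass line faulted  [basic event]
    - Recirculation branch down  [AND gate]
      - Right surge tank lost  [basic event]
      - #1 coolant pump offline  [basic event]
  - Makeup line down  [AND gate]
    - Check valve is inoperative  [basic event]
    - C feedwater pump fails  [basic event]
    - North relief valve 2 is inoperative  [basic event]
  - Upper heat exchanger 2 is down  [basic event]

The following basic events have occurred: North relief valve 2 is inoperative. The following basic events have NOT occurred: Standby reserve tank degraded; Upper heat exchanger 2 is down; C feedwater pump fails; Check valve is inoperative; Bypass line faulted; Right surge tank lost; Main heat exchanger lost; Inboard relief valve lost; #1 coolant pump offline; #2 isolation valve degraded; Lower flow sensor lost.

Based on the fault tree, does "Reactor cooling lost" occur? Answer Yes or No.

No

Primary loop inoperative [OR]: Lower flow sensor lost=not, Standby reserve tank degraded=not → no input occurs → does not occur.
Secondary loop inoperative [OR]: Inboard relief valve lost=not, Main heat exchanger lost=not, #2 isolation valve degraded=not, Primary loop inoperative=not → no input occurs → does not occur.
Recirculation branch down [AND]: Right surge tank lost=not, #1 coolant pump offline=not → not all inputs occur → does not occur.
Emergency loop lost [OR]: Bypass line faulted=not, Recirculation branch down=not → no input occurs → does not occur.
Makeup line down [AND]: Check valve is inoperative=not, C feedwater pump fails=not, North relief valve 2 is inoperative=occurs → not all inputs occur → does not occur.
Reactor cooling lost [OR]: Secondary loop inoperative=not, Emergency loop lost=not, Makeup line down=not, Upper heat exchanger 2 is down=not → no input occurs → does not occur.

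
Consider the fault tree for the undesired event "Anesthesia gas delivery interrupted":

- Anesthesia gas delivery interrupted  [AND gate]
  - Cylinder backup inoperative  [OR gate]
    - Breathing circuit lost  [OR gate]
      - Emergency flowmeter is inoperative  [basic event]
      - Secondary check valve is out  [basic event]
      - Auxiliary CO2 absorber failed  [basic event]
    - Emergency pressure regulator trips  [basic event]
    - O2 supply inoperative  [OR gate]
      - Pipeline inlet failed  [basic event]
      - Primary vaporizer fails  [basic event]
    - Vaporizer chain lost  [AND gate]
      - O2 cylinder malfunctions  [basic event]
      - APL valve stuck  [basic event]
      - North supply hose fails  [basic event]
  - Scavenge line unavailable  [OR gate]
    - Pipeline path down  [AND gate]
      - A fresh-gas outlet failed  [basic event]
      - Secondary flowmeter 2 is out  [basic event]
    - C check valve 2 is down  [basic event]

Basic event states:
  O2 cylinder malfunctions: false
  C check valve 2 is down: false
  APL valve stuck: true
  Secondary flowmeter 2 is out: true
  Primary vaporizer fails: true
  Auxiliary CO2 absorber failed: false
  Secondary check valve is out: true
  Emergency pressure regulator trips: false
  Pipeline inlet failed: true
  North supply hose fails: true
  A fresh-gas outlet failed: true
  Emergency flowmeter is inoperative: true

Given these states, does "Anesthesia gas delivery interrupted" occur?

Yes

Breathing circuit lost [OR]: Emergency flowmeter is inoperative=occurs, Secondary check valve is out=occurs, Auxiliary CO2 absorber failed=not → at least one input occurs → occurs.
O2 supply inoperative [OR]: Pipeline inlet failed=occurs, Primary vaporizer fails=occurs → at least one input occurs → occurs.
Vaporizer chain lost [AND]: O2 cylinder malfunctions=not, APL valve stuck=occurs, North supply hose fails=occurs → not all inputs occur → does not occur.
Cylinder backup inoperative [OR]: Breathing circuit lost=occurs, Emergency pressure regulator trips=not, O2 supply inoperative=occurs, Vaporizer chain lost=not → at least one input occurs → occurs.
Pipeline path down [AND]: A fresh-gas outlet failed=occurs, Secondary flowmeter 2 is out=occurs → all inputs occur → occurs.
Scavenge line unavailable [OR]: Pipeline path down=occurs, C check valve 2 is down=not → at least one input occurs → occurs.
Anesthesia gas delivery interrupted [AND]: Cylinder backup inoperative=occurs, Scavenge line unavailable=occurs → all inputs occur → occurs.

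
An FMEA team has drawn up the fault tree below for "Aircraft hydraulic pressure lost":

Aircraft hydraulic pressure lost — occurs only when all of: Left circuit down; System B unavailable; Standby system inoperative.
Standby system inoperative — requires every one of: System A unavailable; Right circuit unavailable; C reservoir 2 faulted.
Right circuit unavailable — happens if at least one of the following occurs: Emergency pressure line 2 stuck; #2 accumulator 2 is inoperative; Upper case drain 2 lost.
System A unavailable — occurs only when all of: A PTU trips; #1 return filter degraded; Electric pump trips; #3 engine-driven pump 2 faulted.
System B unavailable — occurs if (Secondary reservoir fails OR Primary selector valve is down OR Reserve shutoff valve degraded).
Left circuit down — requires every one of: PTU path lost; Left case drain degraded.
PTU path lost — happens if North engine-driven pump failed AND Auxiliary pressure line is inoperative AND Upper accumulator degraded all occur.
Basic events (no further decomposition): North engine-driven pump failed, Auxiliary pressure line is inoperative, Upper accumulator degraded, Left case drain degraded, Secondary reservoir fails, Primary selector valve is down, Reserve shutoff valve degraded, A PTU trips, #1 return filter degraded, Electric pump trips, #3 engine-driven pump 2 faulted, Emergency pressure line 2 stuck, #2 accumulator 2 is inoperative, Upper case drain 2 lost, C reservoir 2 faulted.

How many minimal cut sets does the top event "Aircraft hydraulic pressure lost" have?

PTU path lost [AND]: one cut set from each child combined → 1 × 1 × 1 = 1 cut set(s).
Left circuit down [AND]: one cut set from each child combined → 1 × 1 = 1 cut set(s).
System B unavailable [OR]: union of children's cut sets → 3 cut set(s).
System A unavailable [AND]: one cut set from each child combined → 1 × 1 × 1 × 1 = 1 cut set(s).
Right circuit unavailable [OR]: union of children's cut sets → 3 cut set(s).
Standby system inoperative [AND]: one cut set from each child combined → 1 × 3 × 1 = 3 cut set(s).
Aircraft hydraulic pressure lost [AND]: one cut set from each child combined → 1 × 3 × 3 = 9 cut set(s).
Minimal cut sets: {#1 return filter degraded, #3 engine-driven pump 2 faulted, A PTU trips, Auxiliary pressure line is inoperative, C reservoir 2 faulted, Electric pump trips, Emergency pressure line 2 stuck, Left case drain degraded, North engine-driven pump failed, Secondary reservoir fails, Upper accumulator degraded}; {#1 return filter degraded, #2 accumulator 2 is inoperative, #3 engine-driven pump 2 faulted, A PTU trips, Auxiliary pressure line is inoperative, C reservoir 2 faulted, Electric pump trips, Left case drain degraded, North engine-driven pump failed, Secondary reservoir fails, Upper accumulator degraded}; {#1 return filter degraded, #3 engine-driven pump 2 faulted, A PTU trips, Auxiliary pressure line is inoperative, C reservoir 2 faulted, Electric pump trips, Left case drain degraded, North engine-driven pump failed, Secondary reservoir fails, Upper accumulator degraded, Upper case drain 2 lost}; {#1 return filter degraded, #3 engine-driven pump 2 faulted, A PTU trips, Auxiliary pressure line is inoperative, C reservoir 2 faulted, Electric pump trips, Emergency pressure line 2 stuck, Left case drain degraded, North engine-driven pump failed, Primary selector valve is down, Upper accumulator degraded}; {#1 return filter degraded, #2 accumulator 2 is inoperative, #3 engine-driven pump 2 faulted, A PTU trips, Auxiliary pressure line is inoperative, C reservoir 2 faulted, Electric pump trips, Left case drain degraded, North engine-driven pump failed, Primary selector valve is down, Upper accumulator degraded}; {#1 return filter degraded, #3 engine-driven pump 2 faulted, A PTU trips, Auxiliary pressure line is inoperative, C reservoir 2 faulted, Electric pump trips, Left case drain degraded, North engine-driven pump failed, Primary selector valve is down, Upper accumulator degraded, Upper case drain 2 lost}; {#1 return filter degraded, #3 engine-driven pump 2 faulted, A PTU trips, Auxiliary pressure line is inoperative, C reservoir 2 faulted, Electric pump trips, Emergency pressure line 2 stuck, Left case drain degraded, North engine-driven pump failed, Reserve shutoff valve degraded, Upper accumulator degraded}; {#1 return filter degraded, #2 accumulator 2 is inoperative, #3 engine-driven pump 2 faulted, A PTU trips, Auxiliary pressure line is inoperative, C reservoir 2 faulted, Electric pump trips, Left case drain degraded, North engine-driven pump failed, Reserve shutoff valve degraded, Upper accumulator degraded}; {#1 return filter degraded, #3 engine-driven pump 2 faulted, A PTU trips, Auxiliary pressure line is inoperative, C reservoir 2 faulted, Electric pump trips, Left case drain degraded, North engine-driven pump failed, Reserve shutoff valve degraded, Upper accumulator degraded, Upper case drain 2 lost}.

9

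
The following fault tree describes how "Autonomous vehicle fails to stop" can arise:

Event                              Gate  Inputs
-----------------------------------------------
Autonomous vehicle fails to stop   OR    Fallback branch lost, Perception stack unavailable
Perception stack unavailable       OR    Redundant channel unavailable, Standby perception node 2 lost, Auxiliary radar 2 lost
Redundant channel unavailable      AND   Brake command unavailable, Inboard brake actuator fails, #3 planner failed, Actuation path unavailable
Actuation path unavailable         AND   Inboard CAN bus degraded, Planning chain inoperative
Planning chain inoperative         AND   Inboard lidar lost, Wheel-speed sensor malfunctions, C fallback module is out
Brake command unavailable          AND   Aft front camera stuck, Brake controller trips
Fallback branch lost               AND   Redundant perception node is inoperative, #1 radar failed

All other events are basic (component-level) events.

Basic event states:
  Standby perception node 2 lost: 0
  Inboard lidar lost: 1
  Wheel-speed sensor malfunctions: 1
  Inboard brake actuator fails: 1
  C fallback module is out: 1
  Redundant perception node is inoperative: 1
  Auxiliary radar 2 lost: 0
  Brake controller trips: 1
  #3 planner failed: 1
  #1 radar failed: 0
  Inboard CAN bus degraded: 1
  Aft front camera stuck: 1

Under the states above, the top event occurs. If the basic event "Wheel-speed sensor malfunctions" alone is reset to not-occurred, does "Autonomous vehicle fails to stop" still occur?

Counterfactual: set "Wheel-speed sensor malfunctions" to not occurred.
Fallback branch lost [AND]: Redundant perception node is inoperative=occurs, #1 radar failed=not → not all inputs occur → does not occur.
Brake command unavailable [AND]: Aft front camera stuck=occurs, Brake controller trips=occurs → all inputs occur → occurs.
Planning chain inoperative [AND]: Inboard lidar lost=occurs, Wheel-speed sensor malfunctions=not, C fallback module is out=occurs → not all inputs occur → does not occur.
Actuation path unavailable [AND]: Inboard CAN bus degraded=occurs, Planning chain inoperative=not → not all inputs occur → does not occur.
Redundant channel unavailable [AND]: Brake command unavailable=occurs, Inboard brake actuator fails=occurs, #3 planner failed=occurs, Actuation path unavailable=not → not all inputs occur → does not occur.
Perception stack unavailable [OR]: Redundant channel unavailable=not, Standby perception node 2 lost=not, Auxiliary radar 2 lost=not → no input occurs → does not occur.
Autonomous vehicle fails to stop [OR]: Fallback branch lost=not, Perception stack unavailable=not → no input occurs → does not occur.

No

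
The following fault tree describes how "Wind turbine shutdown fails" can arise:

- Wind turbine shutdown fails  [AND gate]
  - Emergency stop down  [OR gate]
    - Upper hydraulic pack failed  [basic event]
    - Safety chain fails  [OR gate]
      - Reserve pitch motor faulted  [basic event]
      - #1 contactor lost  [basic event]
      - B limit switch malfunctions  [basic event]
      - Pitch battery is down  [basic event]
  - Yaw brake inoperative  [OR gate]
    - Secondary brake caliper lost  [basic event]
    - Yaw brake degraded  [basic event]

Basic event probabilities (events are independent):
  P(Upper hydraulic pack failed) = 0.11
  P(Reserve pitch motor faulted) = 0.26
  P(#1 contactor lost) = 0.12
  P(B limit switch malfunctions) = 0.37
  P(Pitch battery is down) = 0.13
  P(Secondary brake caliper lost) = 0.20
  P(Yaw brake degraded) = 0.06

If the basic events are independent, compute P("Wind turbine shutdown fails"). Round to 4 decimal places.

P(Safety chain fails) [OR] = 1 − (1−0.26) × (1−0.12) × (1−0.37) × (1−0.13) = 0.643077
P(Emergency stop down) [OR] = 1 − (1−0.11) × (1−0.643077) = 0.682339
P(Yaw brake inoperative) [OR] = 1 − (1−0.20) × (1−0.06) = 0.248000
P(Wind turbine shutdown fails) [AND] = 0.682339 × 0.248000 = 0.169220
Rounded to 4 decimal places: P(Wind turbine shutdown fails) ≈ 0.1692.

0.1692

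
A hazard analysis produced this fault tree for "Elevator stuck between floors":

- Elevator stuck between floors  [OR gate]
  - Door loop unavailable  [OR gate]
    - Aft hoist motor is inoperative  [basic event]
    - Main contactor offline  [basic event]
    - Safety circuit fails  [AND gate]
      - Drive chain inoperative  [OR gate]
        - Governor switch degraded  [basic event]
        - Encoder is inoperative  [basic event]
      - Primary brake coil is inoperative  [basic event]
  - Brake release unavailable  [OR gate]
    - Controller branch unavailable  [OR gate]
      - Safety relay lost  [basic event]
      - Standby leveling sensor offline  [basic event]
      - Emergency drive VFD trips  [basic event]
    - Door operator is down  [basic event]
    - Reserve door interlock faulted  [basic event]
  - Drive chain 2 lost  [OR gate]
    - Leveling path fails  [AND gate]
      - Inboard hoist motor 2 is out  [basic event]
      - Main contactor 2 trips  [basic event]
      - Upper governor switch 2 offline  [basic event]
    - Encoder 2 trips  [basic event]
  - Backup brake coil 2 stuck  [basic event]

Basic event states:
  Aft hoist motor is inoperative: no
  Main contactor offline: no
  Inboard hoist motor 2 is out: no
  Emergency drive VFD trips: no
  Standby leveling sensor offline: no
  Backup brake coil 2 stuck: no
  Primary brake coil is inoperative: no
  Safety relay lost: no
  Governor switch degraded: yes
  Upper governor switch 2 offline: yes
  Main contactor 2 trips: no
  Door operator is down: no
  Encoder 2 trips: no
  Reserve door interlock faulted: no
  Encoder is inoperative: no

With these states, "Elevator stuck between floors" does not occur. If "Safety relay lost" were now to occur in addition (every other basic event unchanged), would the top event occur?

Yes

Counterfactual: set "Safety relay lost" to occurred.
Drive chain inoperative [OR]: Governor switch degraded=occurs, Encoder is inoperative=not → at least one input occurs → occurs.
Safety circuit fails [AND]: Drive chain inoperative=occurs, Primary brake coil is inoperative=not → not all inputs occur → does not occur.
Door loop unavailable [OR]: Aft hoist motor is inoperative=not, Main contactor offline=not, Safety circuit fails=not → no input occurs → does not occur.
Controller branch unavailable [OR]: Safety relay lost=occurs, Standby leveling sensor offline=not, Emergency drive VFD trips=not → at least one input occurs → occurs.
Brake release unavailable [OR]: Controller branch unavailable=occurs, Door operator is down=not, Reserve door interlock faulted=not → at least one input occurs → occurs.
Leveling path fails [AND]: Inboard hoist motor 2 is out=not, Main contactor 2 trips=not, Upper governor switch 2 offline=occurs → not all inputs occur → does not occur.
Drive chain 2 lost [OR]: Leveling path fails=not, Encoder 2 trips=not → no input occurs → does not occur.
Elevator stuck between floors [OR]: Door loop unavailable=not, Brake release unavailable=occurs, Drive chain 2 lost=not, Backup brake coil 2 stuck=not → at least one input occurs → occurs.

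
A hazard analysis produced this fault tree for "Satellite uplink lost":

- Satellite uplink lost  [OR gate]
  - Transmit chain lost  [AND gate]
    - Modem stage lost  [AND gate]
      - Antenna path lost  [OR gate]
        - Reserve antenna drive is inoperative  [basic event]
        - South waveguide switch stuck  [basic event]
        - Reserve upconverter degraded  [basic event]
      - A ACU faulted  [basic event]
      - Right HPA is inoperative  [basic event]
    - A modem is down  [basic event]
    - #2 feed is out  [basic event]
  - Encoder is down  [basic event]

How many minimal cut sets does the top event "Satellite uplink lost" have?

4

Antenna path lost [OR]: union of children's cut sets → 3 cut set(s).
Modem stage lost [AND]: one cut set from each child combined → 3 × 1 × 1 = 3 cut set(s).
Transmit chain lost [AND]: one cut set from each child combined → 3 × 1 × 1 = 3 cut set(s).
Satellite uplink lost [OR]: union of children's cut sets → 4 cut set(s).
Minimal cut sets: {#2 feed is out, A ACU faulted, A modem is down, Reserve antenna drive is inoperative, Right HPA is inoperative}; {#2 feed is out, A ACU faulted, A modem is down, Right HPA is inoperative, South waveguide switch stuck}; {#2 feed is out, A ACU faulted, A modem is down, Reserve upconverter degraded, Right HPA is inoperative}; {Encoder is down}.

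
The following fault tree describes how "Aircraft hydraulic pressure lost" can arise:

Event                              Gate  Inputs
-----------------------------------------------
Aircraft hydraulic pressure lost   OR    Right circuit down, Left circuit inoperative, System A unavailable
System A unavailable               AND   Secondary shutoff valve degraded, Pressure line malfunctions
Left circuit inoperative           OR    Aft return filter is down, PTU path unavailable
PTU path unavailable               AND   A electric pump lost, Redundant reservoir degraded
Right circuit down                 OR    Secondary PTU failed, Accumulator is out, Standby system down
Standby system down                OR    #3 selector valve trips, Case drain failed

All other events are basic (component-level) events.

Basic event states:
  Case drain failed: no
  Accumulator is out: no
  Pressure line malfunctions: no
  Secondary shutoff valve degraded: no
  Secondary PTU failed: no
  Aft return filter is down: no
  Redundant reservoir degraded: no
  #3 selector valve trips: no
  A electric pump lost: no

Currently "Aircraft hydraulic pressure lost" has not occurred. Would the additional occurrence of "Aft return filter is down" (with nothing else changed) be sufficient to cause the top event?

Yes

Counterfactual: set "Aft return filter is down" to occurred.
Standby system down [OR]: #3 selector valve trips=not, Case drain failed=not → no input occurs → does not occur.
Right circuit down [OR]: Secondary PTU failed=not, Accumulator is out=not, Standby system down=not → no input occurs → does not occur.
PTU path unavailable [AND]: A electric pump lost=not, Redundant reservoir degraded=not → not all inputs occur → does not occur.
Left circuit inoperative [OR]: Aft return filter is down=occurs, PTU path unavailable=not → at least one input occurs → occurs.
System A unavailable [AND]: Secondary shutoff valve degraded=not, Pressure line malfunctions=not → not all inputs occur → does not occur.
Aircraft hydraulic pressure lost [OR]: Right circuit down=not, Left circuit inoperative=occurs, System A unavailable=not → at least one input occurs → occurs.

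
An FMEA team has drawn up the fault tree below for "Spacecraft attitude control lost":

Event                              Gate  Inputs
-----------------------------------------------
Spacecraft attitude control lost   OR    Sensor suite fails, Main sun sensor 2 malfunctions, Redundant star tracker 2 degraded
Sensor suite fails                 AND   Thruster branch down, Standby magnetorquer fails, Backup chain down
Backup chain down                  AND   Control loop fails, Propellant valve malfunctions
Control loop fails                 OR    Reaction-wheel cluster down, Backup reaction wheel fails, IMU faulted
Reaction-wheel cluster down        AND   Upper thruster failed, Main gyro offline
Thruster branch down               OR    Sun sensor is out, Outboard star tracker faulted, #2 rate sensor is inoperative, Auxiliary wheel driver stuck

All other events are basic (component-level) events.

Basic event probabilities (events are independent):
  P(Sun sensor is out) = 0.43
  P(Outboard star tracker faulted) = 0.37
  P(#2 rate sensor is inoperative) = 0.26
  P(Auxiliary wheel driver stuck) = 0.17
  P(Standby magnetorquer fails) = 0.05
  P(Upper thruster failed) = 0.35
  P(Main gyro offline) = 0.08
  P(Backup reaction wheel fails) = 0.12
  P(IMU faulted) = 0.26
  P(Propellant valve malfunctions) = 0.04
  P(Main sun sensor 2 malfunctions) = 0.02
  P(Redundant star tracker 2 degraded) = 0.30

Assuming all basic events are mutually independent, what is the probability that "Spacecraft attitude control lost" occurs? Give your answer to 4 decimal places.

P(Thruster branch down) [OR] = 1 − (1−0.43) × (1−0.37) × (1−0.26) × (1−0.17) = 0.779441
P(Reaction-wheel cluster down) [AND] = 0.35 × 0.08 = 0.028000
P(Control loop fails) [OR] = 1 − (1−0.028000) × (1−0.12) × (1−0.26) = 0.367034
P(Backup chain down) [AND] = 0.367034 × 0.04 = 0.014681
P(Sensor suite fails) [AND] = 0.779441 × 0.05 × 0.014681 = 0.000572
P(Spacecraft attitude control lost) [OR] = 1 − (1−0.000572) × (1−0.02) × (1−0.30) = 0.314392
Rounded to 4 decimal places: P(Spacecraft attitude control lost) ≈ 0.3144.

0.3144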